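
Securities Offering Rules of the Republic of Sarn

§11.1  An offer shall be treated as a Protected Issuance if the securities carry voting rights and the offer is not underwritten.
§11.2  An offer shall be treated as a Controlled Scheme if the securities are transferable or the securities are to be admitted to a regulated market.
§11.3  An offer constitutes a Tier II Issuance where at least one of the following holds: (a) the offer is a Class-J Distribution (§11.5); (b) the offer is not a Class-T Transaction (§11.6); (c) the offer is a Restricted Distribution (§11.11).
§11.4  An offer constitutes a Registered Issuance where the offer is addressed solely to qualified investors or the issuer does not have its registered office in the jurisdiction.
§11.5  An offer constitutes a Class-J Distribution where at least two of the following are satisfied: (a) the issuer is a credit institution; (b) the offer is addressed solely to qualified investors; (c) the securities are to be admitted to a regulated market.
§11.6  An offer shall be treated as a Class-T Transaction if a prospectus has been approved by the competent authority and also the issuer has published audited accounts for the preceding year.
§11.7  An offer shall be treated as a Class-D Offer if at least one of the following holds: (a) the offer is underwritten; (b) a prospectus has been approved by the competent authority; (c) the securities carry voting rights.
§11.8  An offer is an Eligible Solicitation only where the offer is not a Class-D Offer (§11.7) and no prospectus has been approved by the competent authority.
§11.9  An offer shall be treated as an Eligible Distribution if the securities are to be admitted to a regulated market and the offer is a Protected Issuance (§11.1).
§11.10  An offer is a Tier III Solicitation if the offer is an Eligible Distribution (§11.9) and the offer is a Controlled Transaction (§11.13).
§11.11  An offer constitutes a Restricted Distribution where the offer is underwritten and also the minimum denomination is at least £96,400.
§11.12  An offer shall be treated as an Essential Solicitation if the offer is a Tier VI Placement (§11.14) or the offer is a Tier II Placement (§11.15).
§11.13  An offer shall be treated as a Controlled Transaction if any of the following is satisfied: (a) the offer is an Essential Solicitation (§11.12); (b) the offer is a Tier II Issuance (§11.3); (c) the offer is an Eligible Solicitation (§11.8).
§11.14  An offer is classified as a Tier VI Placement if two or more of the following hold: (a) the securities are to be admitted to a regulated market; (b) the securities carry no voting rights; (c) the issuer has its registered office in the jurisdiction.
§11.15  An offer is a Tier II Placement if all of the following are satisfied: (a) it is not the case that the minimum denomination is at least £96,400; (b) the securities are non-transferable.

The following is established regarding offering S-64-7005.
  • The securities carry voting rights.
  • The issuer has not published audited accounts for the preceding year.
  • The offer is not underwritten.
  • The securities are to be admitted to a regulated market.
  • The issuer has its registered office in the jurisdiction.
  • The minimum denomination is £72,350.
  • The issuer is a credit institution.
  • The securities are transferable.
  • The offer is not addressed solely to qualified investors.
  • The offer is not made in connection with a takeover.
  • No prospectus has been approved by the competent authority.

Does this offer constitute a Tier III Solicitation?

Yes

§11.1 — Protected Issuance: [the securities carry voting rights? yes] AND [the offer is not underwritten? yes] → satisfied.
§11.9 — Eligible Distribution: [the securities are to be admitted to a regulated market? yes] AND [Protected Issuance (§11.1)? yes] → satisfied.
§11.14 — Tier VI Placement: the securities are to be admitted to a regulated market? yes; the securities carry no voting rights? no; the issuer has its registered office in the jurisdiction? yes — 2 of 3 hold (need ≥2) → satisfied.
§11.15 — Tier II Placement: [minimum denomination: £72,350 ≥ £96,400? no, so negated condition yes] AND [the securities are non-transferable? no] → not satisfied.
§11.12 — Essential Solicitation: [Tier VI Placement (§11.14)? yes] OR [Tier II Placement (§11.15)? no] → satisfied.
§11.5 — Class-J Distribution: the issuer is a credit institution? yes; the offer is addressed solely to qualified investors? no; the securities are to be admitted to a regulated market? yes — 2 of 3 hold (need ≥2) → satisfied.
§11.6 — Class-T Transaction: [a prospectus has been approved by the competent authority? no] AND [the issuer has published audited accounts for the preceding year? no] → not satisfied.
§11.11 — Restricted Distribution: [the offer is underwritten? no] AND [minimum denomination: £72,350 ≥ £96,400? no] → not satisfied.
§11.3 — Tier II Issuance: [Class-J Distribution (§11.5)? yes] OR [not a Class-T Transaction (§11.6)? yes] OR [Restricted Distribution (§11.11)? no] → satisfied.
§11.7 — Class-D Offer: [the offer is underwritten? no] OR [a prospectus has been approved by the competent authority? no] OR [the securities carry voting rights? yes] → satisfied.
§11.8 — Eligible Solicitation: [not a Class-D Offer (§11.7)? no] AND [no prospectus has been approved by the competent authority? yes] → not satisfied.
§11.13 — Controlled Transaction: [Essential Solicitation (§11.12)? yes] OR [Tier II Issuance (§11.3)? yes] OR [Eligible Solicitation (§11.8)? no] → satisfied.
§11.10 — Tier III Solicitation: [Eligible Distribution (§11.9)? yes] AND [Controlled Transaction (§11.13)? yes] → satisfied.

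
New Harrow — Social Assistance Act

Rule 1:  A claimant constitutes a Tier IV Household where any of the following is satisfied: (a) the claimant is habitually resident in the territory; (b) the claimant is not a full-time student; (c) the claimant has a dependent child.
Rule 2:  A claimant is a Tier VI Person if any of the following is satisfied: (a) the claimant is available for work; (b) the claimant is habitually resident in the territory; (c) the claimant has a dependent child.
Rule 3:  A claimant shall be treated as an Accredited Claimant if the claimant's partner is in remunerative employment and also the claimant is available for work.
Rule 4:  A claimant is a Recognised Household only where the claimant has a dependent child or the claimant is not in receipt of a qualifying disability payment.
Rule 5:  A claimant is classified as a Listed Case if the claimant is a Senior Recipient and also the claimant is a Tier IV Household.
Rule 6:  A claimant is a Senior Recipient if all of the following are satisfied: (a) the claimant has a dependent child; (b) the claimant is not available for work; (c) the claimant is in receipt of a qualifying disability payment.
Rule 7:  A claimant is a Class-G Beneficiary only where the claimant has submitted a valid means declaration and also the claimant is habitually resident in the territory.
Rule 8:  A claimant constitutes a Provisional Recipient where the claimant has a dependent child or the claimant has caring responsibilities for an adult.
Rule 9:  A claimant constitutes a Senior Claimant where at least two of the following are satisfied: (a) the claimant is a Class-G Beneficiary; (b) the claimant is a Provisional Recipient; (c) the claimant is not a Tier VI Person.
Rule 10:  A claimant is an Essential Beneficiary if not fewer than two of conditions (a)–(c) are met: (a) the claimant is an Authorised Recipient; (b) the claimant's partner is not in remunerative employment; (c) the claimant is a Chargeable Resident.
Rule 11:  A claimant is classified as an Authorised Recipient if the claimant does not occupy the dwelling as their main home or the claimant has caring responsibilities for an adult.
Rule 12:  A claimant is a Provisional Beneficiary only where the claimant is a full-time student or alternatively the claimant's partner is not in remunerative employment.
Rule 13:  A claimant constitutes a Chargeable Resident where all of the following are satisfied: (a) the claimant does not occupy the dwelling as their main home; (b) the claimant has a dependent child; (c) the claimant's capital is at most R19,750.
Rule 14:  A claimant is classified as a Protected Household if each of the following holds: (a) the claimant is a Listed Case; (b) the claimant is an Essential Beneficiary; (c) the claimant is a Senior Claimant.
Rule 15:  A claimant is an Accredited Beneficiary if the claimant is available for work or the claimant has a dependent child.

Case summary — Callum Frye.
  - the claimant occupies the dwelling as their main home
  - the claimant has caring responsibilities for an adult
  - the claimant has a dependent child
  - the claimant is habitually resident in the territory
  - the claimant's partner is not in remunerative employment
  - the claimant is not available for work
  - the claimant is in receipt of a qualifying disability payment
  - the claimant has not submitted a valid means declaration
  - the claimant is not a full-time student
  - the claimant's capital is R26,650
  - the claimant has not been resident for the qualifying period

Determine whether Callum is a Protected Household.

rule 6 — Senior Recipient: [the claimant has a dependent child? yes] AND [the claimant is not available for work? yes] AND [the claimant is in receipt of a qualifying disability payment? yes] → satisfied.
rule 1 — Tier IV Household: [the claimant is habitually resident in the territory? yes] OR [the claimant is not a full-time student? yes] OR [the claimant has a dependent child? yes] → satisfied.
rule 5 — Listed Case: [Senior Recipient (rule 6)? yes] AND [Tier IV Household (rule 1)? yes] → satisfied.
rule 11 — Authorised Recipient: [the claimant does not occupy the dwelling as their main home? no] OR [the claimant has caring responsibilities for an adult? yes] → satisfied.
rule 13 — Chargeable Resident: [the claimant does not occupy the dwelling as their main home? no] AND [the claimant has a dependent child? yes] AND [claimant's capital: R26,650 ≤ R19,750? no] → not satisfied.
rule 10 — Essential Beneficiary: Authorised Recipient (rule 11)? yes; the claimant's partner is not in remunerative employment? yes; Chargeable Resident (rule 13)? no — 2 of 3 hold (need ≥2) → satisfied.
rule 7 — Class-G Beneficiary: [the claimant has submitted a valid means declaration? no] AND [the claimant is habitually resident in the territory? yes] → not satisfied.
rule 8 — Provisional Recipient: [the claimant has a dependent child? yes] OR [the claimant has caring responsibilities for an adult? yes] → satisfied.
rule 2 — Tier VI Person: [the claimant is available for work? no] OR [the claimant is habitually resident in the territory? yes] OR [the claimant has a dependent child? yes] → satisfied.
rule 9 — Senior Claimant: Class-G Beneficiary (rule 7)? no; Provisional Recipient (rule 8)? yes; not a Tier VI Person (rule 2)? no — 1 of 3 hold (need ≥2) → not satisfied.
rule 14 — Protected Household: [Listed Case (rule 5)? yes] AND [Essential Beneficiary (rule 10)? yes] AND [Senior Claimant (rule 9)? no] → not satisfied.

No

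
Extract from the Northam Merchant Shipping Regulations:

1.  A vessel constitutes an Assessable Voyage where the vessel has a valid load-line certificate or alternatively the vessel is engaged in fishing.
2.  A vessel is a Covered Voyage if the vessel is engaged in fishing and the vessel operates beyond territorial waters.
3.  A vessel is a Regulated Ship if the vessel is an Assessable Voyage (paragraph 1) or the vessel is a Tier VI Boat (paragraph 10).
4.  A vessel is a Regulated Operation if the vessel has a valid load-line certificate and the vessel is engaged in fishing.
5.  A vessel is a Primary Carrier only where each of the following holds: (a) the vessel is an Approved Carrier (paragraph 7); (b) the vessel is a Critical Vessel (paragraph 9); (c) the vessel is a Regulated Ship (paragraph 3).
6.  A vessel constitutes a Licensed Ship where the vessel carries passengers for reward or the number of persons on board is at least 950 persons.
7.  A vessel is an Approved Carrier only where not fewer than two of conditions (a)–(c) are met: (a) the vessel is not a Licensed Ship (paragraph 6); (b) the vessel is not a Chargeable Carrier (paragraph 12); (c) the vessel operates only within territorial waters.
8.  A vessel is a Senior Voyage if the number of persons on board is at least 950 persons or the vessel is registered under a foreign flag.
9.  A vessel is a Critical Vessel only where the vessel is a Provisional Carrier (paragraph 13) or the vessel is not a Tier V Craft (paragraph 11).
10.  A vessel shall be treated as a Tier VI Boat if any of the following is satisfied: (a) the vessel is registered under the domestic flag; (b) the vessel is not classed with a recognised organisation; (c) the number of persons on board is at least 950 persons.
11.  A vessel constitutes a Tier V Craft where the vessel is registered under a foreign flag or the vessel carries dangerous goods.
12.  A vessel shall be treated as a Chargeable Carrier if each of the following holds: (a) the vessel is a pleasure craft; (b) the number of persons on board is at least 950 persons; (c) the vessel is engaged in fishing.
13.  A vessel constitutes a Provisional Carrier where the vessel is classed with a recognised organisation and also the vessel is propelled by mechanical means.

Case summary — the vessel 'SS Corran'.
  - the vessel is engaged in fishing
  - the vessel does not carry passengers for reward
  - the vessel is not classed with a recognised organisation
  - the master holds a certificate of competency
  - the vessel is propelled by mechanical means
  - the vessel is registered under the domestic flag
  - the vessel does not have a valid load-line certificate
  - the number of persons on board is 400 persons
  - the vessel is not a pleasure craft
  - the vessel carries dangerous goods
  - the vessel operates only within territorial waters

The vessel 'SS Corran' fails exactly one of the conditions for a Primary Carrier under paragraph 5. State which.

Under paragraph 6: the vessel carries passengers for reward? no; or number of persons on board: 400 persons ≥ 950 persons? no. So the vessel is not a Licensed Ship.
Under paragraph 12: the vessel is a pleasure craft? no; and number of persons on board: 400 persons ≥ 950 persons? no; and the vessel is engaged in fishing? yes. So the vessel is not a Chargeable Carrier.
Under paragraph 7: not a Licensed Ship (paragraph 6)? yes; not a Chargeable Carrier (paragraph 12)? yes; the vessel operates only within territorial waters? yes — 3 of 3 hold (need ≥2) → satisfied.
Under paragraph 13: the vessel is classed with a recognised organisation? no; and the vessel is propelled by mechanical means? yes. So the vessel is not a Provisional Carrier.
Under paragraph 11: the vessel is registered under a foreign flag? no; or the vessel carries dangerous goods? yes. So the vessel is a Tier V Craft.
Under paragraph 9: Provisional Carrier (paragraph 13)? no; or not a Tier V Craft (paragraph 11)? no. So the vessel is not a Critical Vessel.
Under paragraph 1: the vessel has a valid load-line certificate? no; or the vessel is engaged in fishing? yes. So the vessel is an Assessable Voyage.
Under paragraph 10: the vessel is registered under the domestic flag? yes; or the vessel is not classed with a recognised organisation? yes; or number of persons on board: 400 persons ≥ 950 persons? no. So the vessel is a Tier VI Boat.
Under paragraph 3: Assessable Voyage (paragraph 1)? yes; or Tier VI Boat (paragraph 10)? yes. So the vessel is a Regulated Ship.
Under paragraph 5: Approved Carrier (paragraph 7)? yes; and Critical Vessel (paragraph 9)? no; and Regulated Ship (paragraph 3)? yes. So the vessel is not a Primary Carrier.

Critical Vessel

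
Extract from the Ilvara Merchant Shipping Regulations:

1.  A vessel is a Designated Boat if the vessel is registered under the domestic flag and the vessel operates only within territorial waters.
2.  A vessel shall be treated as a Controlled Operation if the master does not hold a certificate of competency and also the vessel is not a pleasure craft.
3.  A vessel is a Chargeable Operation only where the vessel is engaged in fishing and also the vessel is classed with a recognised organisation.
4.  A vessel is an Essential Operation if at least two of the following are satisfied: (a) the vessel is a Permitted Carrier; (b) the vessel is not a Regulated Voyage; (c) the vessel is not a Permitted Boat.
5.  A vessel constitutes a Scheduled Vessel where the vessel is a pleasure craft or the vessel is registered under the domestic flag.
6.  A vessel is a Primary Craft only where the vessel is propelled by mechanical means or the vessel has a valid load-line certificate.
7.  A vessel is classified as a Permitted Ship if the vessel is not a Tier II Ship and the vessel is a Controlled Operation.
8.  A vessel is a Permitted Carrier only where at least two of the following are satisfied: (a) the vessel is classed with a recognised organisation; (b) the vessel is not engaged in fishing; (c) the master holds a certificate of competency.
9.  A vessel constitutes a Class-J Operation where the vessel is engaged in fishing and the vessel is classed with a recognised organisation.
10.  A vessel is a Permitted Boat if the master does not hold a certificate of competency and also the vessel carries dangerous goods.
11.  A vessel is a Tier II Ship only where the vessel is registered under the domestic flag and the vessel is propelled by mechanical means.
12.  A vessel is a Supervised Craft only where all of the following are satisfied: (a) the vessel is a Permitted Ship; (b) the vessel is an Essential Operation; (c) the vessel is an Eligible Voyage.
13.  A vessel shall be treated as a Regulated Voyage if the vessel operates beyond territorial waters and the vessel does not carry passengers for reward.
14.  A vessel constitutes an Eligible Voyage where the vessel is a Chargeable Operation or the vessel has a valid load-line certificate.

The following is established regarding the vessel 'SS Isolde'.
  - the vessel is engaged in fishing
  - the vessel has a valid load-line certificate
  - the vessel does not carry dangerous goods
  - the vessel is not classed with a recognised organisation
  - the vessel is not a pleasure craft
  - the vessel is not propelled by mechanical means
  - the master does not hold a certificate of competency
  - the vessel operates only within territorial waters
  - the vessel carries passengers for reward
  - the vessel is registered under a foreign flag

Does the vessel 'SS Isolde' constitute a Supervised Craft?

paragraph 11 — Tier II Ship: [the vessel is registered under the domestic flag? no] AND [the vessel is propelled by mechanical means? no] → not satisfied.
paragraph 2 — Controlled Operation: [the master does not hold a certificate of competency? yes] AND [the vessel is not a pleasure craft? yes] → satisfied.
paragraph 7 — Permitted Ship: [not a Tier II Ship (paragraph 11)? yes] AND [Controlled Operation (paragraph 2)? yes] → satisfied.
paragraph 8 — Permitted Carrier: the vessel is classed with a recognised organisation? no; the vessel is not engaged in fishing? no; the master holds a certificate of competency? no — 0 of 3 hold (need ≥2) → not satisfied.
paragraph 13 — Regulated Voyage: [the vessel operates beyond territorial waters? no] AND [the vessel does not carry passengers for reward? no] → not satisfied.
paragraph 10 — Permitted Boat: [the master does not hold a certificate of competency? yes] AND [the vessel carries dangerous goods? no] → not satisfied.
paragraph 4 — Essential Operation: Permitted Carrier (paragraph 8)? no; not a Regulated Voyage (paragraph 13)? yes; not a Permitted Boat (paragraph 10)? yes — 2 of 3 hold (need ≥2) → satisfied.
paragraph 3 — Chargeable Operation: [the vessel is engaged in fishing? yes] AND [the vessel is classed with a recognised organisation? no] → not satisfied.
paragraph 14 — Eligible Voyage: [Chargeable Operation (paragraph 3)? no] OR [the vessel has a valid load-line certificate? yes] → satisfied.
paragraph 12 — Supervised Craft: [Permitted Ship (paragraph 7)? yes] AND [Essential Operation (paragraph 4)? yes] AND [Eligible Voyage (paragraph 14)? yes] → satisfied.

Yes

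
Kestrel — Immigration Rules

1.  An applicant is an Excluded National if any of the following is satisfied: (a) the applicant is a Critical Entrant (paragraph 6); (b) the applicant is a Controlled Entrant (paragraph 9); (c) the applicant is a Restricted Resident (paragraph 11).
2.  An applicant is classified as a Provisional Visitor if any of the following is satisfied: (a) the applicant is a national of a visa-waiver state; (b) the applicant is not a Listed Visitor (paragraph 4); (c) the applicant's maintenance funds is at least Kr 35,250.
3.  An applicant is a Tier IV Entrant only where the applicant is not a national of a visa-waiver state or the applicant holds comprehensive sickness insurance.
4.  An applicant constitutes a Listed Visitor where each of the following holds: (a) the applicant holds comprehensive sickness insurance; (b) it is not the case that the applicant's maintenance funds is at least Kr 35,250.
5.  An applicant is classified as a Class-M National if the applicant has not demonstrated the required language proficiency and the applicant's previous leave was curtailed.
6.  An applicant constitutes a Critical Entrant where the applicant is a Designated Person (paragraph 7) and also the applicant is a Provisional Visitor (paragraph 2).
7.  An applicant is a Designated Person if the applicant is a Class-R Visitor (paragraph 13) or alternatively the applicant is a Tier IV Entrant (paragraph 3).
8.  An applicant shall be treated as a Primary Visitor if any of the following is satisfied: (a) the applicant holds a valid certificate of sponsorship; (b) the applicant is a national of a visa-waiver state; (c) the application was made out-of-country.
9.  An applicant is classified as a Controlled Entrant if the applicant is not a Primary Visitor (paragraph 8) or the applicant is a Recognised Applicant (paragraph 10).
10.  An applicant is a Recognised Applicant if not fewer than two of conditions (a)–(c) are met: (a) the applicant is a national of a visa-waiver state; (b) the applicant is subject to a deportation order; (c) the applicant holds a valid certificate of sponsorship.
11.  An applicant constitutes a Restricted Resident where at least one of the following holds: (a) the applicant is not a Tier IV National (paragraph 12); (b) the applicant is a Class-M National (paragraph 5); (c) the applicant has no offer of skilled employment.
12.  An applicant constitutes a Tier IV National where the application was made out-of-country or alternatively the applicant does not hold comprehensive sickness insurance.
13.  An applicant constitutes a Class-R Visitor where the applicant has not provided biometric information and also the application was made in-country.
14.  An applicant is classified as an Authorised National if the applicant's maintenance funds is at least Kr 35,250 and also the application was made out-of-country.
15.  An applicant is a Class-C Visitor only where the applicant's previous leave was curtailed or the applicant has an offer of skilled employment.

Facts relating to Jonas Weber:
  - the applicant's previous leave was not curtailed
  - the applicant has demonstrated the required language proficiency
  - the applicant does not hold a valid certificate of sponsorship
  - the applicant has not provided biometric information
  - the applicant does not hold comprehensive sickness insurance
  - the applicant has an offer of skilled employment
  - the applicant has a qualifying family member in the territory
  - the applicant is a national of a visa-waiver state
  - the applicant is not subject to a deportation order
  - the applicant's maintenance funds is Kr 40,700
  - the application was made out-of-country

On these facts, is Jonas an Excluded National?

No

paragraph 13 — Class-R Visitor: [the applicant has not provided biometric information? yes] AND [the application was made in-country? no] → not satisfied.
paragraph 3 — Tier IV Entrant: [the applicant is not a national of a visa-waiver state? no] OR [the applicant holds comprehensive sickness insurance? no] → not satisfied.
paragraph 7 — Designated Person: [Class-R Visitor (paragraph 13)? no] OR [Tier IV Entrant (paragraph 3)? no] → not satisfied.
paragraph 4 — Listed Visitor: [the applicant holds comprehensive sickness insurance? no] AND [applicant's maintenance funds: Kr 40,700 ≥ Kr 35,250? yes, so negated condition no] → not satisfied.
paragraph 2 — Provisional Visitor: [the applicant is a national of a visa-waiver state? yes] OR [not a Listed Visitor (paragraph 4)? yes] OR [applicant's maintenance funds: Kr 40,700 ≥ Kr 35,250? yes] → satisfied.
paragraph 6 — Critical Entrant: [Designated Person (paragraph 7)? no] AND [Provisional Visitor (paragraph 2)? yes] → not satisfied.
paragraph 8 — Primary Visitor: [the applicant holds a valid certificate of sponsorship? no] OR [the applicant is a national of a visa-waiver state? yes] OR [the application was made out-of-country? yes] → satisfied.
paragraph 10 — Recognised Applicant: the applicant is a national of a visa-waiver state? yes; the applicant is subject to a deportation order? no; the applicant holds a valid certificate of sponsorship? no — 1 of 3 hold (need ≥2) → not satisfied.
paragraph 9 — Controlled Entrant: [not a Primary Visitor (paragraph 8)? no] OR [Recognised Applicant (paragraph 10)? no] → not satisfied.
paragraph 12 — Tier IV National: [the application was made out-of-country? yes] OR [the applicant does not hold comprehensive sickness insurance? yes] → satisfied.
paragraph 5 — Class-M National: [the applicant has not demonstrated the required language proficiency? no] AND [the applicant's previous leave was curtailed? no] → not satisfied.
paragraph 11 — Restricted Resident: [not a Tier IV National (paragraph 12)? no] OR [Class-M National (paragraph 5)? no] OR [the applicant has no offer of skilled employment? no] → not satisfied.
paragraph 1 — Excluded National: [Critical Entrant (paragraph 6)? no] OR [Controlled Entrant (paragraph 9)? no] OR [Restricted Resident (paragraph 11)? no] → not satisfied.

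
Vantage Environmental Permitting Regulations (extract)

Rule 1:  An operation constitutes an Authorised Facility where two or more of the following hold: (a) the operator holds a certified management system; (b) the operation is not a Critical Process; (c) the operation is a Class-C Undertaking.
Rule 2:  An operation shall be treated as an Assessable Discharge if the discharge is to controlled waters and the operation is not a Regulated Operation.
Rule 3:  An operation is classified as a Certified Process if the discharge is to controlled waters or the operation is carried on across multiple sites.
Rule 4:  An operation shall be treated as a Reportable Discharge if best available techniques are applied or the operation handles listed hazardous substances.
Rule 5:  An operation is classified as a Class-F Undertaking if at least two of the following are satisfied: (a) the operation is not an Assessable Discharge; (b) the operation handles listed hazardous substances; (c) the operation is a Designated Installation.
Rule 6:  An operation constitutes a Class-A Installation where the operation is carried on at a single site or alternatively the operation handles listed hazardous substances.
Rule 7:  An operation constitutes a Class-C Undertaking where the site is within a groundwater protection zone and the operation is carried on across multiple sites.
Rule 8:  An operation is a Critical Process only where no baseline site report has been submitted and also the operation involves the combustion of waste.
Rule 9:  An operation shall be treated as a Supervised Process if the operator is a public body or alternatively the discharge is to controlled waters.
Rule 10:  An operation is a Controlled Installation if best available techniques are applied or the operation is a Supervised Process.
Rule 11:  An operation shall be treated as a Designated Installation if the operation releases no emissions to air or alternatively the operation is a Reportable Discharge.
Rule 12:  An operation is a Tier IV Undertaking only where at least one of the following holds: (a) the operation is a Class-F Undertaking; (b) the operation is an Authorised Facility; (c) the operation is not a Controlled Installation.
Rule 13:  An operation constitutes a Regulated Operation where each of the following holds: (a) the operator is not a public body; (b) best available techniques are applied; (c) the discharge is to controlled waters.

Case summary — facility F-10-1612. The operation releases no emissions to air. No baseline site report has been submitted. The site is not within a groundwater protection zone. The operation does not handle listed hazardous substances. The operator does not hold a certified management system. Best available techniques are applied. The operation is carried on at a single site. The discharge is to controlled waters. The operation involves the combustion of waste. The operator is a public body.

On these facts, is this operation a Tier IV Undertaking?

No

rule 13 — Regulated Operation: [the operator is not a public body? no] AND [best available techniques are applied? yes] AND [the discharge is to controlled waters? yes] → not satisfied.
rule 2 — Assessable Discharge: [the discharge is to controlled waters? yes] AND [not a Regulated Operation (rule 13)? yes] → satisfied.
rule 4 — Reportable Discharge: [best available techniques are applied? yes] OR [the operation handles listed hazardous substances? no] → satisfied.
rule 11 — Designated Installation: [the operation releases no emissions to air? yes] OR [Reportable Discharge (rule 4)? yes] → satisfied.
rule 5 — Class-F Undertaking: not an Assessable Discharge (rule 2)? no; the operation handles listed hazardous substances? no; Designated Installation (rule 11)? yes — 1 of 3 hold (need ≥2) → not satisfied.
rule 8 — Critical Process: [no baseline site report has been submitted? yes] AND [the operation involves the combustion of waste? yes] → satisfied.
rule 7 — Class-C Undertaking: [the site is within a groundwater protection zone? no] AND [the operation is carried on across multiple sites? no] → not satisfied.
rule 1 — Authorised Facility: the operator holds a certified management system? no; not a Critical Process (rule 8)? no; Class-C Undertaking (rule 7)? no — 0 of 3 hold (need ≥2) → not satisfied.
rule 9 — Supervised Process: [the operator is a public body? yes] OR [the discharge is to controlled waters? yes] → satisfied.
rule 10 — Controlled Installation: [best available techniques are applied? yes] OR [Supervised Process (rule 9)? yes] → satisfied.
rule 12 — Tier IV Undertaking: [Class-F Undertaking (rule 5)? no] OR [Authorised Facility (rule 1)? no] OR [not a Controlled Installation (rule 10)? no] → not satisfied.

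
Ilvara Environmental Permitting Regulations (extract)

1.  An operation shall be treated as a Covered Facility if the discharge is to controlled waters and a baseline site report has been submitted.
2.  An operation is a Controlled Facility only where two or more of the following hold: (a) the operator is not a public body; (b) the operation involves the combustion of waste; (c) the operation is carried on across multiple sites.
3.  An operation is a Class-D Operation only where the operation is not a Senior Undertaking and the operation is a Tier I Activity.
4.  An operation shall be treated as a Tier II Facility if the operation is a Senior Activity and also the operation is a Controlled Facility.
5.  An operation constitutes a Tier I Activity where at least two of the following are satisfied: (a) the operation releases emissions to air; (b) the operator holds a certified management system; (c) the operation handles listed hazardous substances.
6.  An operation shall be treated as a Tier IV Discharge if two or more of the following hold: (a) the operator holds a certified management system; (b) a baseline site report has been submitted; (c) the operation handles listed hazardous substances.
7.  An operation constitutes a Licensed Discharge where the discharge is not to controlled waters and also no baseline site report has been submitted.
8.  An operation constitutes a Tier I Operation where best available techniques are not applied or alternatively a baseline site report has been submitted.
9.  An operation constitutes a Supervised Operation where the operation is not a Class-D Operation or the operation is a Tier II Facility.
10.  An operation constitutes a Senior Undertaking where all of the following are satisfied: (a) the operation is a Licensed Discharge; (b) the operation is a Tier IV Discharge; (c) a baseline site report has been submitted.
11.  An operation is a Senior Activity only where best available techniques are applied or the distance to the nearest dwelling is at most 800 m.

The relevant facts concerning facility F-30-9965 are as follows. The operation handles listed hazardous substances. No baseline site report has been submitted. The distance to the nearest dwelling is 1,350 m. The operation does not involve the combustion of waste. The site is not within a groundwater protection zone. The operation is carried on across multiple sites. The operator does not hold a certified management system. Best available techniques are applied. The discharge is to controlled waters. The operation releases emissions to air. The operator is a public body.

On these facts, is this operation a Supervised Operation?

No

Under paragraph 7: the discharge is not to controlled waters? no; and no baseline site report has been submitted? yes. So the operation is not a Licensed Discharge.
Under paragraph 6: the operator holds a certified management system? no; a baseline site report has been submitted? no; the operation handles listed hazardous substances? yes — 1 of 3 hold (need ≥2) → not satisfied.
Under paragraph 10: Licensed Discharge (paragraph 7)? no; and Tier IV Discharge (paragraph 6)? no; and a baseline site report has been submitted? no. So the operation is not a Senior Undertaking.
Under paragraph 5: the operation releases emissions to air? yes; the operator holds a certified management system? no; the operation handles listed hazardous substances? yes — 2 of 3 hold (need ≥2) → satisfied.
Under paragraph 3: not a Senior Undertaking (paragraph 10)? yes; and Tier I Activity (paragraph 5)? yes. So the operation is a Class-D Operation.
Under paragraph 11: best available techniques are applied? yes; or distance to the nearest dwelling: 1,350 m ≤ 800 m? no. So the operation is a Senior Activity.
Under paragraph 2: the operator is not a public body? no; the operation involves the combustion of waste? no; the operation is carried on across multiple sites? yes — 1 of 3 hold (need ≥2) → not satisfied.
Under paragraph 4: Senior Activity (paragraph 11)? yes; and Controlled Facility (paragraph 2)? no. So the operation is not a Tier II Facility.
Under paragraph 9: not a Class-D Operation (paragraph 3)? no; or Tier II Facility (paragraph 4)? no. So the operation is not a Supervised Operation.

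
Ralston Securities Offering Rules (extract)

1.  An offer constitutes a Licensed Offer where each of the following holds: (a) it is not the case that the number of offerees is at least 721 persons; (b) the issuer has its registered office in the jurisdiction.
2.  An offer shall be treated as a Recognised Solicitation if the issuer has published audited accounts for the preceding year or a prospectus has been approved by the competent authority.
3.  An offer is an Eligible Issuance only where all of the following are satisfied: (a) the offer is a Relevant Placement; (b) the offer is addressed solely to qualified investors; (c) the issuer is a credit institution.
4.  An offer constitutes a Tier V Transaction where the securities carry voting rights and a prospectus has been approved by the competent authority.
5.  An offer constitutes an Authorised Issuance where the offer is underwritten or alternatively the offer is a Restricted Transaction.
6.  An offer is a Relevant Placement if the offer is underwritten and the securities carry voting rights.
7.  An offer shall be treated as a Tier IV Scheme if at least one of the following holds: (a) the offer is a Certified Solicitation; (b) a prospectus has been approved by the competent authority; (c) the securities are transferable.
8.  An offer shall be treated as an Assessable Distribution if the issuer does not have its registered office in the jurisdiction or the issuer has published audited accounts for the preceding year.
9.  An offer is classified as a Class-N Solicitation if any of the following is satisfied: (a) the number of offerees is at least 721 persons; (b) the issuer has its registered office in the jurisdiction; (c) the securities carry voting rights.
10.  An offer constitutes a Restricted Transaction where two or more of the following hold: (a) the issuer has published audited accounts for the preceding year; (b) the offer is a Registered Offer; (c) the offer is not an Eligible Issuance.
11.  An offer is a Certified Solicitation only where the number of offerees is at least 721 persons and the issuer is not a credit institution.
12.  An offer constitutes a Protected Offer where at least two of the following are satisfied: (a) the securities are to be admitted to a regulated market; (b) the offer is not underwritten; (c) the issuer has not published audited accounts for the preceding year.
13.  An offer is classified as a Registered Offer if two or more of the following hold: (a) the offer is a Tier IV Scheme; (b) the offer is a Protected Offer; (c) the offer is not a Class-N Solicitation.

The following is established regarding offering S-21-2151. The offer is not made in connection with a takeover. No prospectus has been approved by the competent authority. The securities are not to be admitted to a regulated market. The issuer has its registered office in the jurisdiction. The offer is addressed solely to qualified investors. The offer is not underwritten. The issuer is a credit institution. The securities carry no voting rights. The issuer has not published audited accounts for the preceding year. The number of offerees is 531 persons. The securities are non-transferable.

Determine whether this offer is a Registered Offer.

No

Under paragraph 11: number of offerees: 531 persons ≥ 721 persons? no; and the issuer is not a credit institution? no. So the offer is not a Certified Solicitation.
Under paragraph 7: Certified Solicitation (paragraph 11)? no; or a prospectus has been approved by the competent authority? no; or the securities are transferable? no. So the offer is not a Tier IV Scheme.
Under paragraph 12: the securities are to be admitted to a regulated market? no; the offer is not underwritten? yes; the issuer has not published audited accounts for the preceding year? yes — 2 of 3 hold (need ≥2) → satisfied.
Under paragraph 9: number of offerees: 531 persons ≥ 721 persons? no; or the issuer has its registered office in the jurisdiction? yes; or the securities carry voting rights? no. So the offer is a Class-N Solicitation.
Under paragraph 13: Tier IV Scheme (paragraph 7)? no; Protected Offer (paragraph 12)? yes; not a Class-N Solicitation (paragraph 9)? no — 1 of 3 hold (need ≥2) → not satisfied.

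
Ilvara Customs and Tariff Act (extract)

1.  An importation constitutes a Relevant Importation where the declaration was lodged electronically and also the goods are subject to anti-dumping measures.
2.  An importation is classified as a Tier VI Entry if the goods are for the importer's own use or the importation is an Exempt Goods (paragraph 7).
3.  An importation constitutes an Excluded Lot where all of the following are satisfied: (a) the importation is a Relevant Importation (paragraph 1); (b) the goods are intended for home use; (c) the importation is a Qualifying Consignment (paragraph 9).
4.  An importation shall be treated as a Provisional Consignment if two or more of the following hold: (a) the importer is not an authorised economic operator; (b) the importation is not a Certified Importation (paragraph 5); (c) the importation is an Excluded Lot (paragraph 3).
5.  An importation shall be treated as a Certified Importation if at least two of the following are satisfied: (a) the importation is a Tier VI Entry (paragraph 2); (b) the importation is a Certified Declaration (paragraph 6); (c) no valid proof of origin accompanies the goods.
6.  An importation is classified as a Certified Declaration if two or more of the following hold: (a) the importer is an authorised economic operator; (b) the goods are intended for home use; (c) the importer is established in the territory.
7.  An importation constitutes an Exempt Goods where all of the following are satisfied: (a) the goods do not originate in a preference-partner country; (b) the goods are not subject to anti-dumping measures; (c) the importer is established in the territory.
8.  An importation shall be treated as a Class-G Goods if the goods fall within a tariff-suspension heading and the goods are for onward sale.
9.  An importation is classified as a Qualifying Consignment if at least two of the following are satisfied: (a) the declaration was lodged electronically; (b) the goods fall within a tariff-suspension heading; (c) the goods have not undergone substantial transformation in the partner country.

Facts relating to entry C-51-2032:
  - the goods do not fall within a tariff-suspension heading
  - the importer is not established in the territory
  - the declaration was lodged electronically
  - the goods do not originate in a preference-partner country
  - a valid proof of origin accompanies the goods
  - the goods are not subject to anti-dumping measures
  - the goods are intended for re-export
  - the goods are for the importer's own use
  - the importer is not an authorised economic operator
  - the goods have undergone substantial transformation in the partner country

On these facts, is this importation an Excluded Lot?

paragraph 1 — Relevant Importation: [the declaration was lodged electronically? yes] AND [the goods are subject to anti-dumping measures? no] → not satisfied.
paragraph 9 — Qualifying Consignment: the declaration was lodged electronically? yes; the goods fall within a tariff-suspension heading? no; the goods have not undergone substantial transformation in the partner country? no — 1 of 3 hold (need ≥2) → not satisfied.
paragraph 3 — Excluded Lot: [Relevant Importation (paragraph 1)? no] AND [the goods are intended for home use? no] AND [Qualifying Consignment (paragraph 9)? no] → not satisfied.

No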